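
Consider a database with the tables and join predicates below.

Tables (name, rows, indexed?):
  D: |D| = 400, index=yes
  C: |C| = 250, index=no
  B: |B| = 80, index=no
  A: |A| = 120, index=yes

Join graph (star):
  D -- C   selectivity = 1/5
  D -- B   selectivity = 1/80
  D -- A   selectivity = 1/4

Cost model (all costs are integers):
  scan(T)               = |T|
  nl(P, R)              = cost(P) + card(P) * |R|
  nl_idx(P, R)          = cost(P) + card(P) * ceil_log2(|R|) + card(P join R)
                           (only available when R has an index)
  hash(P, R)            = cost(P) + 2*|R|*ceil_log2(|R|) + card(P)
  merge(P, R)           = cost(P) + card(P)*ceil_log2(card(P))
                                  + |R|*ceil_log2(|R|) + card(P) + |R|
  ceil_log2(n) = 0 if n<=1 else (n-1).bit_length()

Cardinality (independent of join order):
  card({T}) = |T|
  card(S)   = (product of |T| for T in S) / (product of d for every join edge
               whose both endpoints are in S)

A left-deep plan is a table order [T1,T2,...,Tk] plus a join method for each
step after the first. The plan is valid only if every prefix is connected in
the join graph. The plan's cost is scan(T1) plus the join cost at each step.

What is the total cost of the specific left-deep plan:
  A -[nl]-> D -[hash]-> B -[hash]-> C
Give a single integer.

step 1: scan A: cost=120, card=120
step 2: join D via nl
    card(P join D) = 120*400/(4) = 12000
    cost = 120 + 120*400 = 48120
step 3: join B via hash
    card(P join B) = 12000*80/(80) = 12000
    cost = 48120 + 2*80*7 + 12000 = 61240
step 4: join C via hash
    card(P join C) = 12000*250/(5) = 600000
    cost = 61240 + 2*250*8 + 12000 = 77240

77240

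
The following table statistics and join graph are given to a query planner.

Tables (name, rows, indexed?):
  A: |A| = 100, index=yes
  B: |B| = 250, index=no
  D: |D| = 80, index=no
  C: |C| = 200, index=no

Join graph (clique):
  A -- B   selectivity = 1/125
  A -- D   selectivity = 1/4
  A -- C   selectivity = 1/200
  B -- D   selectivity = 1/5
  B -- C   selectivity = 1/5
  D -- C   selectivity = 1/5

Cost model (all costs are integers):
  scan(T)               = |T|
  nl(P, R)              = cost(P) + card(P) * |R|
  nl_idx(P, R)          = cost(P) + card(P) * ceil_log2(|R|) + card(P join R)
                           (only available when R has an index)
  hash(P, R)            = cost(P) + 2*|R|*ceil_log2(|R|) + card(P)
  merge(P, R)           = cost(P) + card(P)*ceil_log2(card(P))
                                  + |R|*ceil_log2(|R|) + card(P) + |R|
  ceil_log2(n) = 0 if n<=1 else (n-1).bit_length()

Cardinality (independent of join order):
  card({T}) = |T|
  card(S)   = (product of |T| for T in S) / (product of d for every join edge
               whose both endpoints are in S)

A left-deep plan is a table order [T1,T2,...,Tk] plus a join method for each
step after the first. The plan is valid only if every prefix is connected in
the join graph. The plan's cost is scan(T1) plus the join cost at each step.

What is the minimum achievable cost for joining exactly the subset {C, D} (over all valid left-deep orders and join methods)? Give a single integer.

1520

Selinger DP over subsets of {C,D}:
  {D}: scan cost=80, card=80
  {C}: scan cost=200, card=200
  {CD}: card=3200; try (D,hash)→1520, (C,merge)→2520, (D,merge)→2640, (C,hash)→3360, (C,nl)→16080, (D,nl)→16200; best=1520 via (D,hash)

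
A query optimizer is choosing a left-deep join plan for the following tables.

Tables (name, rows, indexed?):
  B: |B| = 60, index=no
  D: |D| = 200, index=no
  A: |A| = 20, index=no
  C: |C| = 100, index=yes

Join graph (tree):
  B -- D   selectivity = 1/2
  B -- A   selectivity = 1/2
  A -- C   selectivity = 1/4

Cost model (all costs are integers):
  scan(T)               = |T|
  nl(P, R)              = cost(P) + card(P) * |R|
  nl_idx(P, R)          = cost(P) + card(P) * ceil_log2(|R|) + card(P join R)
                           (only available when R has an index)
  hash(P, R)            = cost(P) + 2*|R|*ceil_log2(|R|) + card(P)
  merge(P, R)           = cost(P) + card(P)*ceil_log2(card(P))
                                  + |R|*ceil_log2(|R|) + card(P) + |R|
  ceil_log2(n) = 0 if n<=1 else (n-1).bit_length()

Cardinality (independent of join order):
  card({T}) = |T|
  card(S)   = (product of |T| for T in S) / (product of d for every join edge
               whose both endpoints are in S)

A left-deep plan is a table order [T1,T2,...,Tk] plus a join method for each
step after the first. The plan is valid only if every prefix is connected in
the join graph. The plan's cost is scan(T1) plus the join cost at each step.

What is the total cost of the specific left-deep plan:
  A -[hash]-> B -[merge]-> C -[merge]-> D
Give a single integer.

step 1: scan A: cost=20, card=20
step 2: join B via hash
    card(P join B) = 20*60/(2) = 600
    cost = 20 + 2*60*6 + 20 = 760
step 3: join C via merge
    card(P join C) = 600*100/(4) = 15000
    cost = 760 + 600*10 + 100*7 + 600 + 100 = 8160
step 4: join D via merge
    card(P join D) = 15000*200/(2) = 1500000
    cost = 8160 + 15000*14 + 200*8 + 15000 + 200 = 234960

234960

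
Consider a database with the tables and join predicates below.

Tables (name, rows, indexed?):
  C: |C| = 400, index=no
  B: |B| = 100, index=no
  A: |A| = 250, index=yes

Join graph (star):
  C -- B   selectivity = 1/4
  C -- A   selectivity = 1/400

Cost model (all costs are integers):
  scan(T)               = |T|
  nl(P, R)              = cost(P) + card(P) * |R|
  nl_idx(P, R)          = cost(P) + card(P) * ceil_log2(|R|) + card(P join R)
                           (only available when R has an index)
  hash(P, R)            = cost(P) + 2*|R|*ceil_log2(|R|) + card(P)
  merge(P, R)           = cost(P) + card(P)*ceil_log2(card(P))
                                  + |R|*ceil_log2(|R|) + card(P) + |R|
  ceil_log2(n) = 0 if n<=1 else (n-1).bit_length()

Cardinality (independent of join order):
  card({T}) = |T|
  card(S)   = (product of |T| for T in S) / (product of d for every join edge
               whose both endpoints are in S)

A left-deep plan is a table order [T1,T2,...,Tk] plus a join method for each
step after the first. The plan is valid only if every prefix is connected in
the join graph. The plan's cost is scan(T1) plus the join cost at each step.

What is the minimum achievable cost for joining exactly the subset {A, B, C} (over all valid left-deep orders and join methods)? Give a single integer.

Selinger DP over subsets of {A,B,C}:
  {C}: scan cost=400, card=400
  {B}: scan cost=100, card=100
  {A}: scan cost=250, card=250
  {BC}: card=10000; try (B,hash)→2200, (C,merge)→4900, (B,merge)→5200, (C,hash)→7400, (C,nl)→40100, (B,nl)→40400; best=2200 via (B,hash)
  {AC}: card=250; try (A,nl_idx)→3850, (A,hash)→4800, (C,merge)→6500, (A,merge)→6650, (C,hash)→7700, (C,nl)→100250 …(+1); best=3850 via (A,nl_idx)
  {ABC}: card=6250; try (B,hash)→5500, (B,merge)→6900, (A,hash)→16200, (B,nl)→28850, (A,nl_idx)→88450, (A,merge)→154450 …(+1); best=5500 via (B,hash)

5500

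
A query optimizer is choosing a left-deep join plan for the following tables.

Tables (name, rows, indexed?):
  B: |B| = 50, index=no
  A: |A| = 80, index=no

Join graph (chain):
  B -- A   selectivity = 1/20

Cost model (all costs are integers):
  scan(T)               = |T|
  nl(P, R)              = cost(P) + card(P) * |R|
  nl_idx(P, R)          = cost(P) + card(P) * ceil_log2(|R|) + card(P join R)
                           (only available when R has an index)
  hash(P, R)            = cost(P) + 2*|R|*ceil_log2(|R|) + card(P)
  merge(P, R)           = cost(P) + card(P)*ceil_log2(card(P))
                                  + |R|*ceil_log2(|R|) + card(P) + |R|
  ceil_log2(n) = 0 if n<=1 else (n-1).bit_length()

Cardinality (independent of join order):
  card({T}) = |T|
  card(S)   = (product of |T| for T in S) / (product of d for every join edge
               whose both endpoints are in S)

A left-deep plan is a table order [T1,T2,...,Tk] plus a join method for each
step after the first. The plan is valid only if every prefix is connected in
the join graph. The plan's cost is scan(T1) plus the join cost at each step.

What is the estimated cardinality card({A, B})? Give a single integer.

Tables in S: A(80), B(50)
Edges inside S: B-A(d=20)
numerator = 80 * 50 = 4000
denominator = 20 = 20
card(S) = 4000 / 20 = 200

200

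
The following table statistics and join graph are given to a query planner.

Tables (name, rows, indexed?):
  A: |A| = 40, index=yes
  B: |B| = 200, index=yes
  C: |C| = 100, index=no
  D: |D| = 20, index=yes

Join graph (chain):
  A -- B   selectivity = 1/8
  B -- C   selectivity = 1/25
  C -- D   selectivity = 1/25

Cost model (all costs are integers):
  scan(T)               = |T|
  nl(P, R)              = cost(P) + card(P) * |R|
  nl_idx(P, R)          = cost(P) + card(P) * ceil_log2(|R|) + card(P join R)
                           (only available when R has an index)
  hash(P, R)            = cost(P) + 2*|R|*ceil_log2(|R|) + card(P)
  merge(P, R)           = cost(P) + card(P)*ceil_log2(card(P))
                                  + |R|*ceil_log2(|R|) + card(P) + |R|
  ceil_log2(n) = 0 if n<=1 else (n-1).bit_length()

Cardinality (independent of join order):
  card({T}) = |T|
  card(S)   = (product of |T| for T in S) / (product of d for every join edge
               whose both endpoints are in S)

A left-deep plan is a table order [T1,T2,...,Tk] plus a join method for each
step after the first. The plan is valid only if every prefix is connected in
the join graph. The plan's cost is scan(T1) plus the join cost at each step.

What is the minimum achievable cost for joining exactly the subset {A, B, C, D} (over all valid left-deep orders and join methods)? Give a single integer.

Selinger DP over subsets of {A,B,C,D}:
  {A}: scan cost=40, card=40
  {B}: scan cost=200, card=200
  {C}: scan cost=100, card=100
  {D}: scan cost=20, card=20
  {AB}: card=1000; try (A,hash)→880, (B,nl_idx)→1360, (B,merge)→2120, (A,merge)→2280, (A,nl_idx)→2400, (B,hash)→3280 …(+2); best=880 via (A,hash)
  {BC}: card=800; try (B,nl_idx)→1700, (C,hash)→1800, (B,merge)→2700, (C,merge)→2800, (B,hash)→3400, (B,nl)→20100 …(+1); best=1700 via (B,nl_idx)
  {CD}: card=80; try (D,hash)→400, (D,nl_idx)→680, (C,merge)→940, (D,merge)→1020, (C,hash)→1440, (C,nl)→2020 …(+1); best=400 via (D,hash)
  {ABC}: card=4000; try (A,hash)→2980, (C,hash)→3280, (A,nl_idx)→10500, (A,merge)→10780, (C,merge)→12680, (A,nl)→33700 …(+1); best=2980 via (A,hash)
  {BCD}: card=640; try (B,nl_idx)→1680, (D,hash)→2700, (B,merge)→2840, (B,hash)→3680, (D,nl_idx)→6340, (D,merge)→10620 …(+2); best=1680 via (B,nl_idx)
  {ABCD}: card=3200; try (A,hash)→2800, (D,hash)→7180, (A,nl_idx)→8720, (A,merge)→9000, (D,nl_idx)→26180, (A,nl)→27280 …(+2); best=2800 via (A,hash)

2800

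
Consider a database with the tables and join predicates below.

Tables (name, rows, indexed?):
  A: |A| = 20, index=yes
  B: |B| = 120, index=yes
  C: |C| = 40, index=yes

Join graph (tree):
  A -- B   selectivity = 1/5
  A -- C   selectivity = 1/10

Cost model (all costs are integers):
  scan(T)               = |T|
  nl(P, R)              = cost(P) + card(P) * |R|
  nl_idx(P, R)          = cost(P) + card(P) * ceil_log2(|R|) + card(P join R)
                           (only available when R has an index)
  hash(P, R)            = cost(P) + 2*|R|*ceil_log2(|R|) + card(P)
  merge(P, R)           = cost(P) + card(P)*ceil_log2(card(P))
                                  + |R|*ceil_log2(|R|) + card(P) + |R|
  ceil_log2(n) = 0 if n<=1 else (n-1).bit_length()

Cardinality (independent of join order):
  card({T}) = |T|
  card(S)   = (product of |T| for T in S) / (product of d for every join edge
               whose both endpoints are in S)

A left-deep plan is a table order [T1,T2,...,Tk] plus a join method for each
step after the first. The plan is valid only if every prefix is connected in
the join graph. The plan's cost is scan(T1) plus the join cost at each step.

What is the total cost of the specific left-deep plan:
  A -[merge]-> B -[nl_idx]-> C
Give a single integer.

step 1: scan A: cost=20, card=20
step 2: join B via merge
    card(P join B) = 20*120/(5) = 480
    cost = 20 + 20*5 + 120*7 + 20 + 120 = 1100
step 3: join C via nl_idx
    card(P join C) = 480*40/(10) = 1920
    cost = 1100 + 480*6 + 1920 = 5900

5900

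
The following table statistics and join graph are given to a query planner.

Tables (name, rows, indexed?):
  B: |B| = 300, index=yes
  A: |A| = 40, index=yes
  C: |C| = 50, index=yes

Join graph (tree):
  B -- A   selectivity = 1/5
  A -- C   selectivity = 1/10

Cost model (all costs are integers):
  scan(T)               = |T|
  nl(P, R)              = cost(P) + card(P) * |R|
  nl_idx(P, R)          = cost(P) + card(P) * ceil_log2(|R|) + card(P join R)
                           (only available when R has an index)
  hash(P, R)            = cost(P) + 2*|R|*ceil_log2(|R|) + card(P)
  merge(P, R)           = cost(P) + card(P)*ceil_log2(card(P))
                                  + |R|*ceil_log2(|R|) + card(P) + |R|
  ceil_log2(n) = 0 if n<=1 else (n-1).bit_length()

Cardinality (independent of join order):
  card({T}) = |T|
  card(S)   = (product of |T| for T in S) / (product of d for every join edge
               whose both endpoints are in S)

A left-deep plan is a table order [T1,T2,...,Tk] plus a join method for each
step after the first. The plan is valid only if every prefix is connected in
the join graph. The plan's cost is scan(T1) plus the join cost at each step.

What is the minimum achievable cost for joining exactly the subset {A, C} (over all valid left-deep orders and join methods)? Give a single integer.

Selinger DP over subsets of {A,C}:
  {A}: scan cost=40, card=40
  {C}: scan cost=50, card=50
  {AC}: card=200; try (C,nl_idx)→480, (A,nl_idx)→550, (A,hash)→580, (C,merge)→670, (C,hash)→680, (A,merge)→680 …(+2); best=480 via (C,nl_idx)

480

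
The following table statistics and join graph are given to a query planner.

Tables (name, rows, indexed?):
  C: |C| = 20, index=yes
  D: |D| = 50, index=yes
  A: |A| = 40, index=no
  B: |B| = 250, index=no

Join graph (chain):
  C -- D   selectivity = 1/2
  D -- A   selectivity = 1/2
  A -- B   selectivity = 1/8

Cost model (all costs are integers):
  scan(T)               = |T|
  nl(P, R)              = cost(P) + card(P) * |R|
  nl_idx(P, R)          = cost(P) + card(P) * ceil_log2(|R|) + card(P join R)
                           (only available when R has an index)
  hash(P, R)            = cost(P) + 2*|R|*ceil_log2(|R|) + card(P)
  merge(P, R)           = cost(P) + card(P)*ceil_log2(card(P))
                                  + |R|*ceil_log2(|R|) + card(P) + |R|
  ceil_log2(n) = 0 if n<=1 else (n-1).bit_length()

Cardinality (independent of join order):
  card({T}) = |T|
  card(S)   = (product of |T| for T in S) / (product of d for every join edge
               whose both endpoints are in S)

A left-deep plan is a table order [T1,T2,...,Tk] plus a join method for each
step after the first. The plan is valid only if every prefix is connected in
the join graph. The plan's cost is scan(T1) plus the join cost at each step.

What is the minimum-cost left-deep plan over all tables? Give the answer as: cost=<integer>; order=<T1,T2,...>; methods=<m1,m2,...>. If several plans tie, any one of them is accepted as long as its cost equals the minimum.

Selinger DP (subsets sized 1..n):
  {C}: scan cost=20, card=20
  {D}: scan cost=50, card=50
  {A}: scan cost=40, card=40
  {B}: scan cost=250, card=250
  {CD}: card=500; try (C,hash)→300, (D,merge)→490, (C,merge)→520, (D,hash)→640, (D,nl_idx)→640, (C,nl_idx)→800 …(+2); best=300 via (C,hash)
  {AD}: card=1000; try (A,hash)→580, (D,merge)→670, (D,hash)→680, (A,merge)→680, (D,nl_idx)→1280, (D,nl)→2040 …(+1); best=580 via (A,hash)
  {AB}: card=1250; try (A,hash)→980, (B,merge)→2570, (A,merge)→2780, (B,hash)→4080, (B,nl)→10040, (A,nl)→10250; best=980 via (A,hash)
  {ACD}: card=10000; try (A,hash)→1280, (C,hash)→1780, (A,merge)→5580, (C,merge)→11700, (C,nl_idx)→15580, (A,nl)→20300 …(+1); best=1280 via (A,hash)
  {ABD}: card=31250; try (D,hash)→2830, (B,hash)→5580, (B,merge)→13830, (D,merge)→16330, (D,nl_idx)→39730, (D,nl)→63480 …(+1); best=2830 via (D,hash)
  {ABCD}: card=312500; try (B,hash)→15280, (C,hash)→34280, (B,merge)→153530, (C,nl_idx)→471580, (C,merge)→502950, (C,nl)→627830 …(+1); best=15280 via (B,hash)

cost=15280; order=D,C,A,B; methods=hash,hash,hash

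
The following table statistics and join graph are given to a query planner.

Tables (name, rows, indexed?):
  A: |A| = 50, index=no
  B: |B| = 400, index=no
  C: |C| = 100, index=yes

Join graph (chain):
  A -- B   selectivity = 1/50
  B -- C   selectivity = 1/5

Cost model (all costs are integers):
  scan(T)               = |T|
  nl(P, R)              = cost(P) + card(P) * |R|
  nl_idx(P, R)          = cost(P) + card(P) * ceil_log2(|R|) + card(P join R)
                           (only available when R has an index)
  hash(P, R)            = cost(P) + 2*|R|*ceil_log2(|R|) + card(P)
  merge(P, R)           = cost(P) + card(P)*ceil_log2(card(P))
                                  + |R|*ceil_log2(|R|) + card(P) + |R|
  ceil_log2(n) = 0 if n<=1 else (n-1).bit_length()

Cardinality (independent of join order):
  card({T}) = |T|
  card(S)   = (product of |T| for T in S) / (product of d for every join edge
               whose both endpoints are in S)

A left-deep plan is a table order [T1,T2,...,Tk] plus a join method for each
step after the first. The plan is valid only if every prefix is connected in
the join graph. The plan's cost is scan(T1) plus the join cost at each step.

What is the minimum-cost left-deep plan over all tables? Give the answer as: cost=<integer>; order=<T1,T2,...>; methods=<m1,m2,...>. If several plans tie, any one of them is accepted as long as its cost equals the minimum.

Selinger DP (subsets sized 1..n):
  {A}: scan cost=50, card=50
  {B}: scan cost=400, card=400
  {C}: scan cost=100, card=100
  {AB}: card=400; try (A,hash)→1400, (B,merge)→4400, (A,merge)→4750, (B,hash)→7300, (B,nl)→20050, (A,nl)→20400; best=1400 via (A,hash)
  {BC}: card=8000; try (C,hash)→2200, (B,merge)→4900, (C,merge)→5200, (B,hash)→7400, (C,nl_idx)→11200, (B,nl)→40100 …(+1); best=2200 via (C,hash)
  {ABC}: card=8000; try (C,hash)→3200, (C,merge)→6200, (A,hash)→10800, (C,nl_idx)→12200, (C,nl)→41400, (A,merge)→114550 …(+1); best=3200 via (C,hash)

cost=3200; order=B,A,C; methods=hash,hash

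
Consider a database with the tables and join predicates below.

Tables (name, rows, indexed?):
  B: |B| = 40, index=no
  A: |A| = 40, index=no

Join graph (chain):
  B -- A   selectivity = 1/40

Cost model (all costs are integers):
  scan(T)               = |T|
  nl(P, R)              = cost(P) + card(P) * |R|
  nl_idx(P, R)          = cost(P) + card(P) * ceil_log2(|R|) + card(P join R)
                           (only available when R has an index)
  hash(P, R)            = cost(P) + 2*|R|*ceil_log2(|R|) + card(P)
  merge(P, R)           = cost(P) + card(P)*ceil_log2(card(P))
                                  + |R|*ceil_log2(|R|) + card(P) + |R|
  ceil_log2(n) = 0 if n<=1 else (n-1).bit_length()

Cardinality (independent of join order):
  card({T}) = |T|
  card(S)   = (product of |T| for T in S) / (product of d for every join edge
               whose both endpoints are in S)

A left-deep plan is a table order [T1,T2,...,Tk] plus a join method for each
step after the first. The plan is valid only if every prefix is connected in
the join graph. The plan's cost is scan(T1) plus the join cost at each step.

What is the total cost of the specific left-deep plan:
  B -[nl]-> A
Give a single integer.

1640

step 1: scan B: cost=40, card=40
step 2: join A via nl
    card(P join A) = 40*40/(40) = 40
    cost = 40 + 40*40 = 1640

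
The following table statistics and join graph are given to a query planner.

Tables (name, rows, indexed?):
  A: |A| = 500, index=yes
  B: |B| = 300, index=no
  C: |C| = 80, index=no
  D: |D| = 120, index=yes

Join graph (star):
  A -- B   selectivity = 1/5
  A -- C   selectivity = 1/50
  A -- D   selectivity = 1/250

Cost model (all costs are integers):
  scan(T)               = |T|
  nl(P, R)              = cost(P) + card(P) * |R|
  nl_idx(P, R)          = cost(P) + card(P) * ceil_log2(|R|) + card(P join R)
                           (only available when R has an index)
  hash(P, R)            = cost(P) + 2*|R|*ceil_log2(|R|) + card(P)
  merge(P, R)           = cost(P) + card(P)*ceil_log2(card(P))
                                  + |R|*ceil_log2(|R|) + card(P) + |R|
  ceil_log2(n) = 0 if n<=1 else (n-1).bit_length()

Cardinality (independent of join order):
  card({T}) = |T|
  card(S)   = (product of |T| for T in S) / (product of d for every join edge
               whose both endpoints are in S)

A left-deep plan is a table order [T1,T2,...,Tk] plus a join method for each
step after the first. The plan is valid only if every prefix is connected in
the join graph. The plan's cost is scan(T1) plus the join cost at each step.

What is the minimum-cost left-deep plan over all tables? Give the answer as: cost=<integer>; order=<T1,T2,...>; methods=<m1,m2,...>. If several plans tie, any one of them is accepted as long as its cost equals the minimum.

Selinger DP (subsets sized 1..n):
  {A}: scan cost=500, card=500
  {B}: scan cost=300, card=300
  {C}: scan cost=80, card=80
  {D}: scan cost=120, card=120
  {AB}: card=30000; try (B,hash)→6400, (A,merge)→8300, (B,merge)→8500, (A,hash)→9600, (A,nl_idx)→33000, (A,nl)→150300 …(+1); best=6400 via (B,hash)
  {AC}: card=800; try (A,nl_idx)→1600, (C,hash)→2120, (A,merge)→5720, (C,merge)→6140, (A,hash)→9160, (A,nl)→40080 …(+1); best=1600 via (A,nl_idx)
  {AD}: card=240; try (A,nl_idx)→1440, (D,hash)→2680, (D,nl_idx)→4240, (A,merge)→6080, (D,merge)→6460, (A,hash)→9240 …(+2); best=1440 via (A,nl_idx)
  {ABC}: card=48000; try (B,hash)→7800, (B,merge)→13400, (C,hash)→37520, (B,nl)→241600, (C,merge)→487040, (C,nl)→2406400; best=7800 via (B,hash)
  {ABD}: card=14400; try (B,merge)→6600, (B,hash)→7080, (D,hash)→38080, (B,nl)→73440, (D,nl_idx)→230800, (D,merge)→487360 …(+1); best=6600 via (B,merge)
  {ACD}: card=384; try (C,hash)→2800, (D,hash)→4080, (C,merge)→4240, (D,nl_idx)→7584, (D,merge)→11360, (C,nl)→20640 …(+1); best=2800 via (C,hash)
  {ABCD}: card=23040; try (B,hash)→8584, (B,merge)→9640, (C,hash)→22120, (D,hash)→57480, (B,nl)→118000, (C,merge)→223240 …(+4); best=8584 via (B,hash)

cost=8584; order=D,A,C,B; methods=nl_idx,hash,hash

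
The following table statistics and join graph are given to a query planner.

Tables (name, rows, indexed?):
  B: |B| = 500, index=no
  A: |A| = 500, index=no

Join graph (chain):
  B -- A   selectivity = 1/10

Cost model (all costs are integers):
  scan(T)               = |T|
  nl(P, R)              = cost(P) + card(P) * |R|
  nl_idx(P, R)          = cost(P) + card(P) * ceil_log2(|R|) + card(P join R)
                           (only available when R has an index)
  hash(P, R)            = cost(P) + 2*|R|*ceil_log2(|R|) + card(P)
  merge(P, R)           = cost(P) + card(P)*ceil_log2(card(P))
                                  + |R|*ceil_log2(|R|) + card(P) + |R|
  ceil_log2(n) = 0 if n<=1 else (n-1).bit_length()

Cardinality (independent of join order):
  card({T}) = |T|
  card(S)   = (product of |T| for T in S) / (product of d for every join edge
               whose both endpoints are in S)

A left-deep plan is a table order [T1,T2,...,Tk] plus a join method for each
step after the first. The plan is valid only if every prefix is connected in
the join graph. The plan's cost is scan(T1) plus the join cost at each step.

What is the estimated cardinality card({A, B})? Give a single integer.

25000

Tables in S: A(500), B(500)
Edges inside S: B-A(d=10)
numerator = 500 * 500 = 250000
denominator = 10 = 10
card(S) = 250000 / 10 = 25000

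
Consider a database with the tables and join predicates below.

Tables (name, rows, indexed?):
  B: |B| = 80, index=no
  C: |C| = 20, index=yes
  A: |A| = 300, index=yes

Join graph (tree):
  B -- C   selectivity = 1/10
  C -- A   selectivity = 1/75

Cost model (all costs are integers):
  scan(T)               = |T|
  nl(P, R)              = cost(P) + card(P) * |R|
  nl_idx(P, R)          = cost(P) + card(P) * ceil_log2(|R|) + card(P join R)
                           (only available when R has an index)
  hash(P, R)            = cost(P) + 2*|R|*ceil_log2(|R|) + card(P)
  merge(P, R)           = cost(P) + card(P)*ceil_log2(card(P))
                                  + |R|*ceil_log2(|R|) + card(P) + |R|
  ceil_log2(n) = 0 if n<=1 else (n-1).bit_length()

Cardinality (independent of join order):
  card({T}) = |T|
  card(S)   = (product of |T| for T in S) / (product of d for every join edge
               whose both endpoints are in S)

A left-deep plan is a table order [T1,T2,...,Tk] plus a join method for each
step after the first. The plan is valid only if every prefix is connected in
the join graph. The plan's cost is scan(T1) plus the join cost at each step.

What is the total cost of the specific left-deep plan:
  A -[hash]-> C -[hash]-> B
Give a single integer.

step 1: scan A: cost=300, card=300
step 2: join C via hash
    card(P join C) = 300*20/(75) = 80
    cost = 300 + 2*20*5 + 300 = 800
step 3: join B via hash
    card(P join B) = 80*80/(10) = 640
    cost = 800 + 2*80*7 + 80 = 2000

2000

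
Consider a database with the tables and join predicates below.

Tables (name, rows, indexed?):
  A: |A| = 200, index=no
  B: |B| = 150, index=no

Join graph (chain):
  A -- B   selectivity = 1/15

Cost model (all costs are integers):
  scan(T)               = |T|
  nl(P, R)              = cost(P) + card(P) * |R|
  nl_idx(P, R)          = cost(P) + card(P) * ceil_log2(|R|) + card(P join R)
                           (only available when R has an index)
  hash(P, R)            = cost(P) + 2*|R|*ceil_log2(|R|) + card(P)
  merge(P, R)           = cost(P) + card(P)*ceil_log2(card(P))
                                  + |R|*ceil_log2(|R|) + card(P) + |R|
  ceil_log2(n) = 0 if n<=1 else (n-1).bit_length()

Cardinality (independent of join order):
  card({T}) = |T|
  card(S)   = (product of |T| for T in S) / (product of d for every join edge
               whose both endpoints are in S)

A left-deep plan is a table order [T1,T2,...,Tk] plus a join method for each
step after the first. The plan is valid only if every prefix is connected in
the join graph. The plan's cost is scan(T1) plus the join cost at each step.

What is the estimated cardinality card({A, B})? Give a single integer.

2000

Tables in S: A(200), B(150)
Edges inside S: A-B(d=15)
numerator = 200 * 150 = 30000
denominator = 15 = 15
card(S) = 30000 / 15 = 2000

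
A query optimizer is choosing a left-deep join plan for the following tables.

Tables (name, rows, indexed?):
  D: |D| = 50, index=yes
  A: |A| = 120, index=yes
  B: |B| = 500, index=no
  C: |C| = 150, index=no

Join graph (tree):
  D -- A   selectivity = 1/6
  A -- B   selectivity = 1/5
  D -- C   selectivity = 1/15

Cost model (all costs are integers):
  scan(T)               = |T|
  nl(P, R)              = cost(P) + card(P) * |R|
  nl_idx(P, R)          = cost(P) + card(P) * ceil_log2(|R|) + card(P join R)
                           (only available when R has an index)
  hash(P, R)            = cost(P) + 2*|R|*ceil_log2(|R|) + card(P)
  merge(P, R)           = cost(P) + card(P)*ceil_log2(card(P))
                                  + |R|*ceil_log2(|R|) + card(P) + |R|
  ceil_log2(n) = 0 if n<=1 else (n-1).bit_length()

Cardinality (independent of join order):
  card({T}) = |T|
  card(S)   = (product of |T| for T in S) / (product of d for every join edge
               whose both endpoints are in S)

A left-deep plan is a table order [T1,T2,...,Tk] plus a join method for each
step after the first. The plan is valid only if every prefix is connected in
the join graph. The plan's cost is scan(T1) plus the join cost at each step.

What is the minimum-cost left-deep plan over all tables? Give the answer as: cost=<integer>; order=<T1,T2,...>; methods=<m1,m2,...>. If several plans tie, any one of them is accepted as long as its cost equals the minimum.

cost=22080; order=C,D,A,B; methods=hash,hash,hash

Selinger DP (subsets sized 1..n):
  {D}: scan cost=50, card=50
  {A}: scan cost=120, card=120
  {B}: scan cost=500, card=500
  {C}: scan cost=150, card=150
  {AD}: card=1000; try (D,hash)→840, (A,merge)→1360, (A,nl_idx)→1400, (D,merge)→1430, (A,hash)→1780, (D,nl_idx)→1840 …(+2); best=840 via (D,hash)
  {CD}: card=500; try (D,hash)→900, (D,nl_idx)→1550, (C,merge)→1750, (D,merge)→1850, (C,hash)→2500, (C,nl)→7550 …(+1); best=900 via (D,hash)
  {AB}: card=12000; try (A,hash)→2680, (B,merge)→6080, (A,merge)→6460, (B,hash)→9240, (A,nl_idx)→16000, (B,nl)→60120 …(+1); best=2680 via (A,hash)
  {ABD}: card=100000; try (B,hash)→10840, (D,hash)→15280, (B,merge)→16840, (D,nl_idx)→174680, (D,merge)→183030, (B,nl)→500840 …(+1); best=10840 via (B,hash)
  {ACD}: card=10000; try (A,hash)→3080, (C,hash)→4240, (A,merge)→6860, (C,merge)→13190, (A,nl_idx)→14400, (A,nl)→60900 …(+1); best=3080 via (A,hash)
  {ABCD}: card=1000000; try (B,hash)→22080, (C,hash)→113240, (B,merge)→158080, (C,merge)→1812190, (B,nl)→5003080, (C,nl)→15010840; best=22080 via (B,hash)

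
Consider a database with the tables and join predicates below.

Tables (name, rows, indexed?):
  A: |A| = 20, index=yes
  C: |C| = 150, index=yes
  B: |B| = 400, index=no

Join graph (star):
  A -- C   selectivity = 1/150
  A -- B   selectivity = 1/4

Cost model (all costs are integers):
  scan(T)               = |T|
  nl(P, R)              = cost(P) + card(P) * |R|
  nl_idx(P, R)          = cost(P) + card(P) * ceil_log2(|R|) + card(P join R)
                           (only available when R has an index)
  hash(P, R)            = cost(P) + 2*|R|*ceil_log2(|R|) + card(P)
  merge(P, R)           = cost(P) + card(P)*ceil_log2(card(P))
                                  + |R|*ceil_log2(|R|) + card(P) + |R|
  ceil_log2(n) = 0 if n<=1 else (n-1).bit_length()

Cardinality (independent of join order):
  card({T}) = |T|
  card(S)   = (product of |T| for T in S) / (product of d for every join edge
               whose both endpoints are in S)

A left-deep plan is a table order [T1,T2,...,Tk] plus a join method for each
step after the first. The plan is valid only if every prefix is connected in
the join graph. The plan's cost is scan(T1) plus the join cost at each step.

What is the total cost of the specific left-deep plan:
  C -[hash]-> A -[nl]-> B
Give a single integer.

step 1: scan C: cost=150, card=150
step 2: join A via hash
    card(P join A) = 150*20/(150) = 20
    cost = 150 + 2*20*5 + 150 = 500
step 3: join B via nl
    card(P join B) = 20*400/(4) = 2000
    cost = 500 + 20*400 = 8500

8500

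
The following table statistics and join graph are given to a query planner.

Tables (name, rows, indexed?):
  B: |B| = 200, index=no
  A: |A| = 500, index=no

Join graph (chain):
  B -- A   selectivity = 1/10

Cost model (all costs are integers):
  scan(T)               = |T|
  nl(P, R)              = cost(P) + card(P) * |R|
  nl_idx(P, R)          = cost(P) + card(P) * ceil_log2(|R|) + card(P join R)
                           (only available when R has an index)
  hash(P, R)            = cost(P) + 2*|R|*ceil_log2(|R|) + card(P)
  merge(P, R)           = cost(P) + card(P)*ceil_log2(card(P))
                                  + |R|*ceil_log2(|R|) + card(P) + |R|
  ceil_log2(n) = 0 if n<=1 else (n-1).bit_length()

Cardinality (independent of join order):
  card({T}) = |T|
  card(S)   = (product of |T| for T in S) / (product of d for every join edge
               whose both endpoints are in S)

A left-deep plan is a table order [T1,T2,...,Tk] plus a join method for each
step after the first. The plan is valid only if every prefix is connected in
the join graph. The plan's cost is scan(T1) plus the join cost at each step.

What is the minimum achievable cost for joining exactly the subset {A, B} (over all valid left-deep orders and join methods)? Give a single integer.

4200

Selinger DP over subsets of {A,B}:
  {B}: scan cost=200, card=200
  {A}: scan cost=500, card=500
  {AB}: card=10000; try (B,hash)→4200, (A,merge)→7000, (B,merge)→7300, (A,hash)→9400, (A,nl)→100200, (B,nl)→100500; best=4200 via (B,hash)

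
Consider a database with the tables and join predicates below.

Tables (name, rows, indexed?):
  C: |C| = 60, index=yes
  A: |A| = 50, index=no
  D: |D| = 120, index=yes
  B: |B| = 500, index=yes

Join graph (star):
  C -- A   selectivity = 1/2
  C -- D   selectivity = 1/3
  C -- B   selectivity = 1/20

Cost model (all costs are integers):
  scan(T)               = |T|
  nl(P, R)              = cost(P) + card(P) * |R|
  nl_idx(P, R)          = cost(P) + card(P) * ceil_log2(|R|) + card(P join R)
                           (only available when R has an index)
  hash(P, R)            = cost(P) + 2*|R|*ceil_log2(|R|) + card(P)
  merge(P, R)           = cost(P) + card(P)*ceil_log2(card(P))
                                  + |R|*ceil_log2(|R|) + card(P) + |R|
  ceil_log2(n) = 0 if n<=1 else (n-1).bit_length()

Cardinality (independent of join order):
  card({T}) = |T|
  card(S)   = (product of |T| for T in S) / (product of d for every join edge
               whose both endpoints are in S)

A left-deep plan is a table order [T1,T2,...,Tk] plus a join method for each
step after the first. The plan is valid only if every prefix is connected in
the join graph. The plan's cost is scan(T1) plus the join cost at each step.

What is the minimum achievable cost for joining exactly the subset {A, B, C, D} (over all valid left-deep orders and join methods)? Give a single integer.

Selinger DP over subsets of {A,B,C,D}:
  {C}: scan cost=60, card=60
  {A}: scan cost=50, card=50
  {D}: scan cost=120, card=120
  {B}: scan cost=500, card=500
  {AC}: card=1500; try (A,hash)→720, (C,hash)→820, (C,merge)→820, (A,merge)→830, (C,nl_idx)→1850, (C,nl)→3050 …(+1); best=720 via (A,hash)
  {CD}: card=2400; try (C,hash)→960, (D,merge)→1440, (C,merge)→1500, (D,hash)→1800, (D,nl_idx)→2880, (C,nl_idx)→3240 …(+2); best=960 via (C,hash)
  {BC}: card=1500; try (C,hash)→1720, (B,nl_idx)→2100, (C,nl_idx)→5000, (B,merge)→5480, (C,merge)→5920, (B,hash)→9120 …(+2); best=1720 via (C,hash)
  {ACD}: card=60000; try (D,hash)→3900, (A,hash)→3960, (D,merge)→19680, (A,merge)→32510, (D,nl_idx)→71220, (A,nl)→120960 …(+1); best=3900 via (D,hash)
  {ABC}: card=37500; try (A,hash)→3820, (B,hash)→11220, (A,merge)→20070, (B,merge)→23720, (B,nl_idx)→51720, (A,nl)→76720 …(+1); best=3820 via (A,hash)
  {BCD}: card=60000; try (D,hash)→4900, (B,hash)→12360, (D,merge)→20680, (B,merge)→37160, (D,nl_idx)→72220, (B,nl_idx)→82560 …(+2); best=4900 via (D,hash)
  {ABCD}: card=1500000; try (D,hash)→43000, (A,hash)→65500, (B,hash)→72900, (D,merge)→642280, (A,merge)→1025250, (B,merge)→1028900 …(+5); best=43000 via (D,hash)

43000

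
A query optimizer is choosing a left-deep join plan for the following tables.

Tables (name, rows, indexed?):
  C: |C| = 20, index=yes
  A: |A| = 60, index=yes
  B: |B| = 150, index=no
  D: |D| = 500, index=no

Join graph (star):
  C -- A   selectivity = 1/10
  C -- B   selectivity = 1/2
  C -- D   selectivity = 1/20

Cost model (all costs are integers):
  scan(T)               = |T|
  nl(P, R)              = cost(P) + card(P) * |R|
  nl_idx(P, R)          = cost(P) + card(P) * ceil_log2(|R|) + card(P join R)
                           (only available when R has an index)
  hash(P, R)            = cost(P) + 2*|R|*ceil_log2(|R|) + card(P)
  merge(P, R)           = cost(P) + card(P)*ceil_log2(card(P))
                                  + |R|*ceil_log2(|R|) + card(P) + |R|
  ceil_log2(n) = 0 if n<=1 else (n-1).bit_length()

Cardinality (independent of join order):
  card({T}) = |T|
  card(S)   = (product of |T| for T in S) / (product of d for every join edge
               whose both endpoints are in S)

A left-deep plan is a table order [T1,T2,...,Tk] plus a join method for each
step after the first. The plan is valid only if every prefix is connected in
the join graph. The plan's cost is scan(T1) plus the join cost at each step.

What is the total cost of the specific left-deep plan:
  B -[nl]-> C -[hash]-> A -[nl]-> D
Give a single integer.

step 1: scan B: cost=150, card=150
step 2: join C via nl
    card(P join C) = 150*20/(2) = 1500
    cost = 150 + 150*20 = 3150
step 3: join A via hash
    card(P join A) = 1500*60/(10) = 9000
    cost = 3150 + 2*60*6 + 1500 = 5370
step 4: join D via nl
    card(P join D) = 9000*500/(20) = 225000
    cost = 5370 + 9000*500 = 4505370

4505370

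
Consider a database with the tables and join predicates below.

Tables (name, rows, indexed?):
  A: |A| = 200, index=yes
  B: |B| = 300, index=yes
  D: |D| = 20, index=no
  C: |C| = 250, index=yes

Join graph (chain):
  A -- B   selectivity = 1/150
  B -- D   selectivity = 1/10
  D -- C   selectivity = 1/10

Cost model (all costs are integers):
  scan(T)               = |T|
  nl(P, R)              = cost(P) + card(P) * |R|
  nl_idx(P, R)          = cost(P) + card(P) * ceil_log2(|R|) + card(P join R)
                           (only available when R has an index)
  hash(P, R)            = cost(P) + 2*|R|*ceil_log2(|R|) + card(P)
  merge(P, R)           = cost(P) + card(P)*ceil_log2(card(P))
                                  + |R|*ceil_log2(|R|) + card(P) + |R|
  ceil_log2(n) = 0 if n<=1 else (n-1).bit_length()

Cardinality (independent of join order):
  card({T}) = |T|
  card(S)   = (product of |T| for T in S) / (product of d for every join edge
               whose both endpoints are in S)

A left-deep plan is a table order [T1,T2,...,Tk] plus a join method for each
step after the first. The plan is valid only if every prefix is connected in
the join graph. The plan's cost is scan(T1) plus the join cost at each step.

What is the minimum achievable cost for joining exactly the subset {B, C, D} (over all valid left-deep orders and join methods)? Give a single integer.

5400

Selinger DP over subsets of {B,C,D}:
  {B}: scan cost=300, card=300
  {D}: scan cost=20, card=20
  {C}: scan cost=250, card=250
  {BD}: card=600; try (D,hash)→800, (B,nl_idx)→800, (B,merge)→3140, (D,merge)→3420, (B,hash)→5440, (B,nl)→6020 …(+1); best=800 via (D,hash)
  {CD}: card=500; try (C,nl_idx)→680, (D,hash)→700, (C,merge)→2390, (D,merge)→2620, (C,hash)→4040, (C,nl)→5020 …(+1); best=680 via (C,nl_idx)
  {BCD}: card=15000; try (C,hash)→5400, (B,hash)→6580, (B,merge)→8680, (C,merge)→9650, (B,nl_idx)→20180, (C,nl_idx)→20600 …(+2); best=5400 via (C,hash)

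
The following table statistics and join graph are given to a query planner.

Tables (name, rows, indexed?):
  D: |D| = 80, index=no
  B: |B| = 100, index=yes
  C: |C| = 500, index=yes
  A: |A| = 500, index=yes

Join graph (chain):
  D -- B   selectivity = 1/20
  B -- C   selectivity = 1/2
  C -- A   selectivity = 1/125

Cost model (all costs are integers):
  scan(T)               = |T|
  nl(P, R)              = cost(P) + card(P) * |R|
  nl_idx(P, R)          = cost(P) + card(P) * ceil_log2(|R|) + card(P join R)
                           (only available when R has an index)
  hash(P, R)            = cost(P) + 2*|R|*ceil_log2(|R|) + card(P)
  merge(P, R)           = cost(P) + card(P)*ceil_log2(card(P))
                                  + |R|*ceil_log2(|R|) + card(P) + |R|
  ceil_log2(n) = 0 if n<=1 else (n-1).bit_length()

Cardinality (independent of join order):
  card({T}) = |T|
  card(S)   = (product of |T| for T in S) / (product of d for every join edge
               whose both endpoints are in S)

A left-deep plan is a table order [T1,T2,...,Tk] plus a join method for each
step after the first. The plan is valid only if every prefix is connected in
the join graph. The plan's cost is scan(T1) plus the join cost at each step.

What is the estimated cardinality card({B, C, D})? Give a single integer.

Tables in S: B(100), C(500), D(80)
Edges inside S: D-B(d=20), B-C(d=2)
numerator = 100 * 500 * 80 = 4000000
denominator = 20 * 2 = 40
card(S) = 4000000 / 40 = 100000

100000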